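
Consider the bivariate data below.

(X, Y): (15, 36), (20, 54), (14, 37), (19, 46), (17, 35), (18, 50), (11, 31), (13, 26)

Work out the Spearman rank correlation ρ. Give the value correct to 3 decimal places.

Rank X: 4, 8, 3, 7, 5, 6, 1, 2
Rank Y: 4, 8, 5, 6, 3, 7, 2, 1
d = rank(X) − rank(Y): 0, 0, -2, 1, 2, -1, -1, 1; Σd² = 12
ρ = 1 − 6Σd² / [n(n²−1)] = 1 − 6×12 / (8×63) = 1 − 72/504 ≈ 0.857

0.857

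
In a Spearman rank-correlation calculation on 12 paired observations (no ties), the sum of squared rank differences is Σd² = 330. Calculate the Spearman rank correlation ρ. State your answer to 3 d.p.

ρ = 1 − 6Σd² / [n(n²−1)] = 1 − 6×330 / (12×143)
  = 1 − 1980/1716 = 1 − 1.1538 ≈ -0.154

-0.154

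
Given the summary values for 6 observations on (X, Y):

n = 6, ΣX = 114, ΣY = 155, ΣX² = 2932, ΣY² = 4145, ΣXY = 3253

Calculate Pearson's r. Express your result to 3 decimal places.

r = (nΣXY − ΣXΣY) / √[(nΣX² − (ΣX)²)(nΣY² − (ΣY)²)]
Numerator: 6×3253 − 114×155 = 1848
Denominator: √[(17592 − 12996)(24870 − 24025)] = √[4596 × 845] = 1970.6902
r = 1848 / 1970.6902 ≈ 0.938

0.938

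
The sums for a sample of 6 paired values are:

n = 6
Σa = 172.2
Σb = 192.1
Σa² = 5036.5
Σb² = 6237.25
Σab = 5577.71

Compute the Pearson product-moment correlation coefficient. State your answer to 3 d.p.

r = (nΣab − ΣaΣb) / √[(nΣa² − (Σa)²)(nΣb² − (Σb)²)]
Numerator: 6×5577.71 − 172.2×192.1 = 386.64
Denominator: √[(30219 − 29652.84)(37423.5 − 36902.41)] = √[566.16 × 521.09] = 543.1577
r = 386.64 / 543.1577 ≈ 0.712

0.712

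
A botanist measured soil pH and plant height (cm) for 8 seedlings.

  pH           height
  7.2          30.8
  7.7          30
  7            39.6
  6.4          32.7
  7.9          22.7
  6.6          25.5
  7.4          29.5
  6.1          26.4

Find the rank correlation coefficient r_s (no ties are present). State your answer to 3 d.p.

-0.238

Rank pH: 5, 7, 4, 2, 8, 3, 6, 1
Rank height: 6, 5, 8, 7, 1, 2, 4, 3
d = rank(pH) − rank(height): -1, 2, -4, -5, 7, 1, 2, -2; Σd² = 104
ρ = 1 − 6Σd² / [n(n²−1)] = 1 − 6×104 / (8×63) = 1 − 624/504 ≈ -0.238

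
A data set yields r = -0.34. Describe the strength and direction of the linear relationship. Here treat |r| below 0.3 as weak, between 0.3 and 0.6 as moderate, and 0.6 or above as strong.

r = -0.34 < 0 so the relationship is negative.
|r| = 0.34, which falls in the moderate range.

moderate negative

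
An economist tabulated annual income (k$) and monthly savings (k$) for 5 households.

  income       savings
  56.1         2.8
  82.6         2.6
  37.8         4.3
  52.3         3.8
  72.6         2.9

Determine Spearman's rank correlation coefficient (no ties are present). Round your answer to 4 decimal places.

-0.9000

Rank income: 3, 5, 1, 2, 4
Rank savings: 2, 1, 5, 4, 3
d = rank(income) − rank(savings): 1, 4, -4, -2, 1; Σd² = 38
ρ = 1 − 6Σd² / [n(n²−1)] = 1 − 6×38 / (5×24) = 1 − 228/120 ≈ -0.9000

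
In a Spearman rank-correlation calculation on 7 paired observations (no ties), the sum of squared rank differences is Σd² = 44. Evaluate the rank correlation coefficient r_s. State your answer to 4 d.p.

0.2143

ρ = 1 − 6Σd² / [n(n²−1)] = 1 − 6×44 / (7×48)
  = 1 − 264/336 = 1 − 0.78571 ≈ 0.2143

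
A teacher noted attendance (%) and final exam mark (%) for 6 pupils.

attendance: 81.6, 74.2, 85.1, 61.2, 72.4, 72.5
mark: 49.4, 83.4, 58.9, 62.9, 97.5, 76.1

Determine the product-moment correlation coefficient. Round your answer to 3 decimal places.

-0.330

n = 6, Σx = 447, Σy = 428.2, Σx² = 33649.66, Σy² = 32119, Σxy = 31657.44
nΣxy − ΣxΣy = 189944.64 − 191405.4 = -1460.76
nΣx² − (Σx)² = 201897.96 − 199809 = 2088.96; nΣy² − (Σy)² = 192714 − 183355.24 = 9358.76
r = -1460.76 / √(2088.96 × 9358.76) = -1460.76 / 4421.5467 ≈ -0.330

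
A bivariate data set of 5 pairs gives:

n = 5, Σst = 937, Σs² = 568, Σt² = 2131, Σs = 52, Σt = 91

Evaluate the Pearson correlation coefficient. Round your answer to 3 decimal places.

r = (nΣst − ΣsΣt) / √[(nΣs² − (Σs)²)(nΣt² − (Σt)²)]
Numerator: 5×937 − 52×91 = -47
Denominator: √[(2840 − 2704)(10655 − 8281)] = √[136 × 2374] = 568.2112
r = -47 / 568.2112 ≈ -0.083

-0.083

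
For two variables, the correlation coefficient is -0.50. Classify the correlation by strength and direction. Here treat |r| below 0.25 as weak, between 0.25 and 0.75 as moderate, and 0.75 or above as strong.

r = -0.50 < 0 so the relationship is negative.
|r| = 0.50, which falls in the moderate range.

moderate negative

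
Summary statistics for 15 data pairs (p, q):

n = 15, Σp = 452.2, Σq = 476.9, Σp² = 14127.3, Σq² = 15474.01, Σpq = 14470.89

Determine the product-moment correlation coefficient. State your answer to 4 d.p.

0.2391

r = (nΣpq − ΣpΣq) / √[(nΣp² − (Σp)²)(nΣq² − (Σq)²)]
Numerator: 15×14470.89 − 452.2×476.9 = 1409.17
Denominator: √[(211909.5 − 204484.84)(232110.15 − 227433.61)] = √[7424.66 × 4676.54] = 5892.5139
r = 1409.17 / 5892.5139 ≈ 0.2391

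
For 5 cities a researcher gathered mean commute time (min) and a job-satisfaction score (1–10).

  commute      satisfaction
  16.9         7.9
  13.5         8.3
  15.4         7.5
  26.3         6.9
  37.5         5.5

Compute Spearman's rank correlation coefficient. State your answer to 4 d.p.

-0.9000

Rank commute: 3, 1, 2, 4, 5
Rank satisfaction: 4, 5, 3, 2, 1
d = rank(commute) − rank(satisfaction): -1, -4, -1, 2, 4; Σd² = 38
ρ = 1 − 6Σd² / [n(n²−1)] = 1 − 6×38 / (5×24) = 1 − 228/120 ≈ -0.9000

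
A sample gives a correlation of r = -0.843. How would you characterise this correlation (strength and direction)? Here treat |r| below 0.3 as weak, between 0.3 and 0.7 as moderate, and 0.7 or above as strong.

strong negative

r = -0.843 < 0 so the relationship is negative.
|r| = 0.843, which falls in the strong range.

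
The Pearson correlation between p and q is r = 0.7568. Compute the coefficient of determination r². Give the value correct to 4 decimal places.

r² = (0.7568)² = 0.5727

0.5727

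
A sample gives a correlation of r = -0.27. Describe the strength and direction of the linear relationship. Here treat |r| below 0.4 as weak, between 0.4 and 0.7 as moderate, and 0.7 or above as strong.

r = -0.27 < 0 so the relationship is negative.
|r| = 0.27, which falls in the weak range.

weak negative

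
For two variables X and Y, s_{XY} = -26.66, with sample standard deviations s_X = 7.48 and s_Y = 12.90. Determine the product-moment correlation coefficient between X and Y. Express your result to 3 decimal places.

-0.276

r = Cov(X,Y) / (s_X · s_Y) = -26.66 / (7.48 × 12.90)
  = -26.66 / 96.4920 ≈ -0.276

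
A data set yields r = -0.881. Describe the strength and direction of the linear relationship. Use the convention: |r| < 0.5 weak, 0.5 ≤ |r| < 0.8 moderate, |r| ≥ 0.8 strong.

r = -0.881 < 0 so the relationship is negative.
|r| = 0.881, which falls in the strong range.

strong negative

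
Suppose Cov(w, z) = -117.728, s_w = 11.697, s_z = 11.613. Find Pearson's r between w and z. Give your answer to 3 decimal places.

r = Cov(w,z) / (s_w · s_z) = -117.728 / (11.697 × 11.613)
  = -117.728 / 135.8373 ≈ -0.867

-0.867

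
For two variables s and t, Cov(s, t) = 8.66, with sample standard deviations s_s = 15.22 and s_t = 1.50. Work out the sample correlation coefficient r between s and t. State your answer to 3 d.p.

r = Cov(s,t) / (s_s · s_t) = 8.66 / (15.22 × 1.50)
  = 8.66 / 22.8300 ≈ 0.379

0.379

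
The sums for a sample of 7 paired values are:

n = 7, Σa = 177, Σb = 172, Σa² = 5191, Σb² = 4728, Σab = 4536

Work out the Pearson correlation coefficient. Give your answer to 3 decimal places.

r = (nΣab − ΣaΣb) / √[(nΣa² − (Σa)²)(nΣb² − (Σb)²)]
Numerator: 7×4536 − 177×172 = 1308
Denominator: √[(36337 − 31329)(33096 − 29584)] = √[5008 × 3512] = 4193.8164
r = 1308 / 4193.8164 ≈ 0.312

0.312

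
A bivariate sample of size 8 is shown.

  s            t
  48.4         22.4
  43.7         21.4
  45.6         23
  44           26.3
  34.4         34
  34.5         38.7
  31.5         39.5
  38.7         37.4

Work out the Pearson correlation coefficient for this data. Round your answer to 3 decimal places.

n = 8, Σs = 320.8, Σt = 242.7, Σs² = 13131.16, Σt² = 7793.11, Σst = 9421.72
nΣst − ΣsΣt = 75373.76 − 77858.16 = -2484.4
nΣs² − (Σs)² = 105049.28 − 102912.64 = 2136.64; nΣt² − (Σt)² = 62344.88 − 58903.29 = 3441.59
r = -2484.4 / √(2136.64 × 3441.59) = -2484.4 / 2711.7225 ≈ -0.916

-0.916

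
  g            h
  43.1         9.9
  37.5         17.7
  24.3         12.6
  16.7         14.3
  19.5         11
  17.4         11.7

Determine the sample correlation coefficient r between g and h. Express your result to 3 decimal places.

0.090

n = 6, Σg = 158.5, Σh = 77.2, Σg² = 4816.25, Σh² = 1032.44, Σgh = 2053.51
nΣgh − ΣgΣh = 12321.06 − 12236.2 = 84.86
nΣg² − (Σg)² = 28897.5 − 25122.25 = 3775.25; nΣh² − (Σh)² = 6194.64 − 5959.84 = 234.8
r = 84.86 / √(3775.25 × 234.8) = 84.86 / 941.5034 ≈ 0.090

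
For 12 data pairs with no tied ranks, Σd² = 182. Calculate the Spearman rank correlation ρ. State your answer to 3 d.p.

ρ = 1 − 6Σd² / [n(n²−1)] = 1 − 6×182 / (12×143)
  = 1 − 1092/1716 = 1 − 0.6364 ≈ 0.364

0.364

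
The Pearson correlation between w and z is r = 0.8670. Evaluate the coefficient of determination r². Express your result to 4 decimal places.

0.7517

r² = (0.8670)² = 0.7517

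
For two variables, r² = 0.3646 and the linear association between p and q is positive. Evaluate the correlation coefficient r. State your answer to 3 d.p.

0.604

|r| = √0.3646 = 0.604
The association is positive, so r = 0.604.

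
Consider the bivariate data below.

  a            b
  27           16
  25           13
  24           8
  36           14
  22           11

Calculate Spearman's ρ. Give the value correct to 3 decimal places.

0.800

Rank a: 4, 3, 2, 5, 1
Rank b: 5, 3, 1, 4, 2
d = rank(a) − rank(b): -1, 0, 1, 1, -1; Σd² = 4
ρ = 1 − 6Σd² / [n(n²−1)] = 1 − 6×4 / (5×24) = 1 − 24/120 ≈ 0.800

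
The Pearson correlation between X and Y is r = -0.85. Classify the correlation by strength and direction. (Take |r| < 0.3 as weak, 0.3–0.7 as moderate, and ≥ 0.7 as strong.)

r = -0.85 < 0 so the relationship is negative.
|r| = 0.85, which falls in the strong range.

strong negative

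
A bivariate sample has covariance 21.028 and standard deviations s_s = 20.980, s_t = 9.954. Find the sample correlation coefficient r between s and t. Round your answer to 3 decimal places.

r = Cov(s,t) / (s_s · s_t) = 21.028 / (20.980 × 9.954)
  = 21.028 / 208.8349 ≈ 0.101

0.101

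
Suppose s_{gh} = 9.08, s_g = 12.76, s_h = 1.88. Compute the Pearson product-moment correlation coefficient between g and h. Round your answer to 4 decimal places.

0.3785

r = Cov(g,h) / (s_g · s_h) = 9.08 / (12.76 × 1.88)
  = 9.08 / 23.9888 ≈ 0.3785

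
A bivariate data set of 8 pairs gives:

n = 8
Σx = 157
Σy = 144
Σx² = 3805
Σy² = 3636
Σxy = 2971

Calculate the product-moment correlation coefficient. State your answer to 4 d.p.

0.1668

r = (nΣxy − ΣxΣy) / √[(nΣx² − (Σx)²)(nΣy² − (Σy)²)]
Numerator: 8×2971 − 157×144 = 1160
Denominator: √[(30440 − 24649)(29088 − 20736)] = √[5791 × 8352] = 6954.5979
r = 1160 / 6954.5979 ≈ 0.1668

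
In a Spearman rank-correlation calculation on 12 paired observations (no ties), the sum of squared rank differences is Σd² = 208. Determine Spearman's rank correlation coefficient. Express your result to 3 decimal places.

0.273

ρ = 1 − 6Σd² / [n(n²−1)] = 1 − 6×208 / (12×143)
  = 1 − 1248/1716 = 1 − 0.7273 ≈ 0.273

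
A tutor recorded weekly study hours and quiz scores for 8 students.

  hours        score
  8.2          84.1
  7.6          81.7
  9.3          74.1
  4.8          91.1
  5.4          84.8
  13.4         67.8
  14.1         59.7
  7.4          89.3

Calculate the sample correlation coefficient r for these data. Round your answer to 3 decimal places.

n = 8, Σx = 70.2, Σy = 632.6, Σx² = 696.82, Σy² = 50864.18, Σxy = 5305.98
nΣxy − ΣxΣy = 42447.84 − 44408.52 = -1960.68
nΣx² − (Σx)² = 5574.56 − 4928.04 = 646.52; nΣy² − (Σy)² = 406913.44 − 400182.76 = 6730.68
r = -1960.68 / √(646.52 × 6730.68) = -1960.68 / 2086.0295 ≈ -0.940

-0.940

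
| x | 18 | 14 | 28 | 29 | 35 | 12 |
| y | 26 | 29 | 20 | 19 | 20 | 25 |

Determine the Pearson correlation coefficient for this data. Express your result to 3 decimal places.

-0.876

n = 6, Σx = 136, Σy = 139, Σx² = 3514, Σy² = 3303, Σxy = 2985
nΣxy − ΣxΣy = 17910 − 18904 = -994
nΣx² − (Σx)² = 21084 − 18496 = 2588; nΣy² − (Σy)² = 19818 − 19321 = 497
r = -994 / √(2588 × 497) = -994 / 1134.1235 ≈ -0.876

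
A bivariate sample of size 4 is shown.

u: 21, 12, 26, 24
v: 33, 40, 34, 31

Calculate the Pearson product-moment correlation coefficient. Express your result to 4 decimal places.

-0.8698

n = 4, Σu = 83, Σv = 138, Σu² = 1837, Σv² = 4806, Σuv = 2801
nΣuv − ΣuΣv = 11204 − 11454 = -250
nΣu² − (Σu)² = 7348 − 6889 = 459; nΣv² − (Σv)² = 19224 − 19044 = 180
r = -250 / √(459 × 180) = -250 / 287.4369 ≈ -0.8698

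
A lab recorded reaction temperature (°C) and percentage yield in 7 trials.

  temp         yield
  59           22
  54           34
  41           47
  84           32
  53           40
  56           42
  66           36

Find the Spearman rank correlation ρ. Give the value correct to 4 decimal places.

-0.6786

Rank temp: 5, 3, 1, 7, 2, 4, 6
Rank yield: 1, 3, 7, 2, 5, 6, 4
d = rank(temp) − rank(yield): 4, 0, -6, 5, -3, -2, 2; Σd² = 94
ρ = 1 − 6Σd² / [n(n²−1)] = 1 − 6×94 / (7×48) = 1 − 564/336 ≈ -0.6786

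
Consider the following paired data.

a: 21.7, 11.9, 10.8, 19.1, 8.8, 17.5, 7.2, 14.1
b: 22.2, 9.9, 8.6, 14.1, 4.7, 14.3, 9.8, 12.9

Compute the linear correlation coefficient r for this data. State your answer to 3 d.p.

n = 8, Σa = 111.1, Σb = 96.5, Σa² = 1728.29, Σb² = 1352.65, Σab = 1505.8
nΣab − ΣaΣb = 12046.4 − 10721.15 = 1325.25
nΣa² − (Σa)² = 13826.32 − 12343.21 = 1483.11; nΣb² − (Σb)² = 10821.2 − 9312.25 = 1508.95
r = 1325.25 / √(1483.11 × 1508.95) = 1325.25 / 1495.9742 ≈ 0.886

0.886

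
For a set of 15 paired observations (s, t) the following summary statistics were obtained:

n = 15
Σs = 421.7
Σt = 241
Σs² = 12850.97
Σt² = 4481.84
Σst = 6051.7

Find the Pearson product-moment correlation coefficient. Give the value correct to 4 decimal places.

-0.9287

r = (nΣst − ΣsΣt) / √[(nΣs² − (Σs)²)(nΣt² − (Σt)²)]
Numerator: 15×6051.7 − 421.7×241 = -10854.2
Denominator: √[(192764.55 − 177830.89)(67227.6 − 58081)] = √[14933.66 × 9146.6] = 11687.2672
r = -10854.2 / 11687.2672 ≈ -0.9287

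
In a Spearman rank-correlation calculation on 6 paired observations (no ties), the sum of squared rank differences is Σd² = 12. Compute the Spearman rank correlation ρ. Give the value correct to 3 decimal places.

ρ = 1 − 6Σd² / [n(n²−1)] = 1 − 6×12 / (6×35)
  = 1 − 72/210 = 1 − 0.3429 ≈ 0.657

0.657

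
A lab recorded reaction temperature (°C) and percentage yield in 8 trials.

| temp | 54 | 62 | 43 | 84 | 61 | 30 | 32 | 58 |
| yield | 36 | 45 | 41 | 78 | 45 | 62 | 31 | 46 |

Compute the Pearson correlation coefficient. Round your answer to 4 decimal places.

n = 8, Σx = 424, Σy = 384, Σx² = 24674, Σy² = 20032, Σxy = 21314
nΣxy − ΣxΣy = 170512 − 162816 = 7696
nΣx² − (Σx)² = 197392 − 179776 = 17616; nΣy² − (Σy)² = 160256 − 147456 = 12800
r = 7696 / √(17616 × 12800) = 7696 / 15016.1513 ≈ 0.5125

0.5125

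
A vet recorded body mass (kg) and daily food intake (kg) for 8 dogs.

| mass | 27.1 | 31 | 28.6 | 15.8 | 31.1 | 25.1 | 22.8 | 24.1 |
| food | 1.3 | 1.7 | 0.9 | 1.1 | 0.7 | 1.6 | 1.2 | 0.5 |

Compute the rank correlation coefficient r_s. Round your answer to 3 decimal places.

0.071

Rank mass: 5, 7, 6, 1, 8, 4, 2, 3
Rank food: 6, 8, 3, 4, 2, 7, 5, 1
d = rank(mass) − rank(food): -1, -1, 3, -3, 6, -3, -3, 2; Σd² = 78
ρ = 1 − 6Σd² / [n(n²−1)] = 1 − 6×78 / (8×63) = 1 − 468/504 ≈ 0.071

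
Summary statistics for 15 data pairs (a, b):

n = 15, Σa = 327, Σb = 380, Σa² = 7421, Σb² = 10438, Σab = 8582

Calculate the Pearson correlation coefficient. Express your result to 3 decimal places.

r = (nΣab − ΣaΣb) / √[(nΣa² − (Σa)²)(nΣb² − (Σb)²)]
Numerator: 15×8582 − 327×380 = 4470
Denominator: √[(111315 − 106929)(156570 − 144400)] = √[4386 × 12170] = 7305.9989
r = 4470 / 7305.9989 ≈ 0.612

0.612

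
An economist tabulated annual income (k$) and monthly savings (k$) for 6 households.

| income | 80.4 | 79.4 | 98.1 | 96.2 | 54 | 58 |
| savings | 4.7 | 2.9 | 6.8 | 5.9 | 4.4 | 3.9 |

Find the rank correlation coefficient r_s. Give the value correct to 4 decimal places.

0.7714

Rank income: 4, 3, 6, 5, 1, 2
Rank savings: 4, 1, 6, 5, 3, 2
d = rank(income) − rank(savings): 0, 2, 0, 0, -2, 0; Σd² = 8
ρ = 1 − 6Σd² / [n(n²−1)] = 1 − 6×8 / (6×35) = 1 − 48/210 ≈ 0.7714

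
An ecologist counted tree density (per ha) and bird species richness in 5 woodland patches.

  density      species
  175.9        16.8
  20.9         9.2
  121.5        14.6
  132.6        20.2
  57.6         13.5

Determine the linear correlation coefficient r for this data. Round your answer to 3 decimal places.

n = 5, Σx = 508.5, Σy = 74.3, Σx² = 67040.39, Σy² = 1170.33, Σxy = 8377.42
nΣxy − ΣxΣy = 41887.1 − 37781.55 = 4105.55
nΣx² − (Σx)² = 335201.95 − 258572.25 = 76629.7; nΣy² − (Σy)² = 5851.65 − 5520.49 = 331.16
r = 4105.55 / √(76629.7 × 331.16) = 4105.55 / 5037.5283 ≈ 0.815

0.815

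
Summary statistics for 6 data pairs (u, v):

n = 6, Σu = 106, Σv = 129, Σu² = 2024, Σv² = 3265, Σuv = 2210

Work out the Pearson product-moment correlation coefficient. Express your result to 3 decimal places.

r = (nΣuv − ΣuΣv) / √[(nΣu² − (Σu)²)(nΣv² − (Σv)²)]
Numerator: 6×2210 − 106×129 = -414
Denominator: √[(12144 − 11236)(19590 − 16641)] = √[908 × 2949] = 1636.3655
r = -414 / 1636.3655 ≈ -0.253

-0.253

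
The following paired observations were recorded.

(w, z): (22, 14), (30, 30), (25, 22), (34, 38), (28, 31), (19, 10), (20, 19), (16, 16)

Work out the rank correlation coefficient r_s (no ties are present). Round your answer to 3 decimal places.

0.857

Rank w: 4, 7, 5, 8, 6, 2, 3, 1
Rank z: 2, 6, 5, 8, 7, 1, 4, 3
d = rank(w) − rank(z): 2, 1, 0, 0, -1, 1, -1, -2; Σd² = 12
ρ = 1 − 6Σd² / [n(n²−1)] = 1 − 6×12 / (8×63) = 1 − 72/504 ≈ 0.857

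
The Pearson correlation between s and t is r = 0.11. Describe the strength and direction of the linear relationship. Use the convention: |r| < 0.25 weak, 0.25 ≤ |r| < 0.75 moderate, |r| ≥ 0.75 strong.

weak positive

r = 0.11 > 0 so the relationship is positive.
|r| = 0.11, which falls in the weak range.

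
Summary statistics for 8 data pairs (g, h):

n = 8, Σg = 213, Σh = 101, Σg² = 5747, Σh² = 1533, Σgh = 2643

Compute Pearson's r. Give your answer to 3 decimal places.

r = (nΣgh − ΣgΣh) / √[(nΣg² − (Σg)²)(nΣh² − (Σh)²)]
Numerator: 8×2643 − 213×101 = -369
Denominator: √[(45976 − 45369)(12264 − 10201)] = √[607 × 2063] = 1119.0357
r = -369 / 1119.0357 ≈ -0.330

-0.330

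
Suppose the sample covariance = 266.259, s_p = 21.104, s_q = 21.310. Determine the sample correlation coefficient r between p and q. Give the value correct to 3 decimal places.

0.592

r = Cov(p,q) / (s_p · s_q) = 266.259 / (21.104 × 21.310)
  = 266.259 / 449.7262 ≈ 0.592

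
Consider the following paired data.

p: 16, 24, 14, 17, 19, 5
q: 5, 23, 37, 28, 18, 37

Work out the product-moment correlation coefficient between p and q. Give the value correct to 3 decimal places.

n = 6, Σp = 95, Σq = 148, Σp² = 1703, Σq² = 4400, Σpq = 2153
nΣpq − ΣpΣq = 12918 − 14060 = -1142
nΣp² − (Σp)² = 10218 − 9025 = 1193; nΣq² − (Σq)² = 26400 − 21904 = 4496
r = -1142 / √(1193 × 4496) = -1142 / 2315.9724 ≈ -0.493

-0.493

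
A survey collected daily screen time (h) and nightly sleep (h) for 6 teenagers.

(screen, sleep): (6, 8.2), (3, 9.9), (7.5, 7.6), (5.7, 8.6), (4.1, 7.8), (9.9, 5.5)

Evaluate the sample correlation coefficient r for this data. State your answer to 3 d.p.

n = 6, Σx = 36.2, Σy = 47.6, Σx² = 248.56, Σy² = 388.06, Σxy = 271.35
nΣxy − ΣxΣy = 1628.1 − 1723.12 = -95.02
nΣx² − (Σx)² = 1491.36 − 1310.44 = 180.92; nΣy² − (Σy)² = 2328.36 − 2265.76 = 62.6
r = -95.02 / √(180.92 × 62.6) = -95.02 / 106.4218 ≈ -0.893

-0.893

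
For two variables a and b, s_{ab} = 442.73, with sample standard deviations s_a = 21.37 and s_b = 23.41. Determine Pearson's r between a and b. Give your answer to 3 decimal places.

0.885

r = Cov(a,b) / (s_a · s_b) = 442.73 / (21.37 × 23.41)
  = 442.73 / 500.2717 ≈ 0.885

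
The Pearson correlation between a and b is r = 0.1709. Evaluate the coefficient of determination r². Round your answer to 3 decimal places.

0.029

r² = (0.1709)² = 0.029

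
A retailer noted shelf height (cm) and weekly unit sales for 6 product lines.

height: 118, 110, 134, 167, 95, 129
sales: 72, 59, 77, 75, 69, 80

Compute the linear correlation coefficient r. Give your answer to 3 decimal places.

n = 6, Σx = 753, Σy = 432, Σx² = 97535, Σy² = 31380, Σxy = 54704
nΣxy − ΣxΣy = 328224 − 325296 = 2928
nΣx² − (Σx)² = 585210 − 567009 = 18201; nΣy² − (Σy)² = 188280 − 186624 = 1656
r = 2928 / √(18201 × 1656) = 2928 / 5490.0689 ≈ 0.533

0.533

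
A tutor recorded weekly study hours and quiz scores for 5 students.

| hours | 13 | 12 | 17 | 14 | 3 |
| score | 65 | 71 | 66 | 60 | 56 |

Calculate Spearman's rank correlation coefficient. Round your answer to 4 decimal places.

Rank hours: 3, 2, 5, 4, 1
Rank score: 3, 5, 4, 2, 1
d = rank(hours) − rank(score): 0, -3, 1, 2, 0; Σd² = 14
ρ = 1 − 6Σd² / [n(n²−1)] = 1 − 6×14 / (5×24) = 1 − 84/120 ≈ 0.3000

0.3000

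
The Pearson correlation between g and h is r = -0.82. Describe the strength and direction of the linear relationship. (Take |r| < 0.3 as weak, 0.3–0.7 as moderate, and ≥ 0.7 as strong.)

strong negative

r = -0.82 < 0 so the relationship is negative.
|r| = 0.82, which falls in the strong range.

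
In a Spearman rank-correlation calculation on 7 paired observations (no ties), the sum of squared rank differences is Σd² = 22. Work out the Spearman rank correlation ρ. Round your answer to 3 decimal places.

ρ = 1 − 6Σd² / [n(n²−1)] = 1 − 6×22 / (7×48)
  = 1 − 132/336 = 1 − 0.3929 ≈ 0.607

0.607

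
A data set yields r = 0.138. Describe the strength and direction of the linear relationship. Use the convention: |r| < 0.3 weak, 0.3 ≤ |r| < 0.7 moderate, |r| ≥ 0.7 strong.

weak positive

r = 0.138 > 0 so the relationship is positive.
|r| = 0.138, which falls in the weak range.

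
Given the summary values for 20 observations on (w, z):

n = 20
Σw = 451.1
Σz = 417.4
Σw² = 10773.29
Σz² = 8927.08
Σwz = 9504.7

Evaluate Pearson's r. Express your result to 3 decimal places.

r = (nΣwz − ΣwΣz) / √[(nΣw² − (Σw)²)(nΣz² − (Σz)²)]
Numerator: 20×9504.7 − 451.1×417.4 = 1804.86
Denominator: √[(215465.8 − 203491.21)(178541.6 − 174222.76)] = √[11974.59 × 4318.84] = 7191.4073
r = 1804.86 / 7191.4073 ≈ 0.251

0.251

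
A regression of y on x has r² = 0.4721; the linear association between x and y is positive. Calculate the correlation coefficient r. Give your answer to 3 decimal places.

0.687

|r| = √0.4721 = 0.687
The association is positive, so r = 0.687.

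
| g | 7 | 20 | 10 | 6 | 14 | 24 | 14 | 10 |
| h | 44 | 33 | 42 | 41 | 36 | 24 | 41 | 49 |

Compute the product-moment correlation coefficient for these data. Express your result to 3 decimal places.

-0.865

n = 8, Σg = 105, Σh = 310, Σg² = 1653, Σh² = 12424, Σgh = 3778
nΣgh − ΣgΣh = 30224 − 32550 = -2326
nΣg² − (Σg)² = 13224 − 11025 = 2199; nΣh² − (Σh)² = 99392 − 96100 = 3292
r = -2326 / √(2199 × 3292) = -2326 / 2690.5590 ≈ -0.865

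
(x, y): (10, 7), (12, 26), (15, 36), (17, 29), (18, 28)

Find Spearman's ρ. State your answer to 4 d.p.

0.6000

Rank x: 1, 2, 3, 4, 5
Rank y: 1, 2, 5, 4, 3
d = rank(x) − rank(y): 0, 0, -2, 0, 2; Σd² = 8
ρ = 1 − 6Σd² / [n(n²−1)] = 1 − 6×8 / (5×24) = 1 − 48/120 ≈ 0.6000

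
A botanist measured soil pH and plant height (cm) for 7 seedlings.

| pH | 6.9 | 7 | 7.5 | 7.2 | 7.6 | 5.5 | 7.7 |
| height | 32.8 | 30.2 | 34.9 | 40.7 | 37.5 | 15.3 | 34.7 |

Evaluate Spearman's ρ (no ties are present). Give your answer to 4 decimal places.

Rank pH: 2, 3, 5, 4, 6, 1, 7
Rank height: 3, 2, 5, 7, 6, 1, 4
d = rank(pH) − rank(height): -1, 1, 0, -3, 0, 0, 3; Σd² = 20
ρ = 1 − 6Σd² / [n(n²−1)] = 1 − 6×20 / (7×48) = 1 − 120/336 ≈ 0.6429

0.6429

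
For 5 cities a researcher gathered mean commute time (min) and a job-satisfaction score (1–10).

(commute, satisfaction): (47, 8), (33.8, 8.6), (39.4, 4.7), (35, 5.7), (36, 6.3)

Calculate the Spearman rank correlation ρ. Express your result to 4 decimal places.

Rank commute: 5, 1, 4, 2, 3
Rank satisfaction: 4, 5, 1, 2, 3
d = rank(commute) − rank(satisfaction): 1, -4, 3, 0, 0; Σd² = 26
ρ = 1 − 6Σd² / [n(n²−1)] = 1 − 6×26 / (5×24) = 1 − 156/120 ≈ -0.3000

-0.3000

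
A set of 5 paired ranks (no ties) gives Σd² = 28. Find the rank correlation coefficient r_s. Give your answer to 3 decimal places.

-0.400

ρ = 1 − 6Σd² / [n(n²−1)] = 1 − 6×28 / (5×24)
  = 1 − 168/120 = 1 − 1.4000 ≈ -0.400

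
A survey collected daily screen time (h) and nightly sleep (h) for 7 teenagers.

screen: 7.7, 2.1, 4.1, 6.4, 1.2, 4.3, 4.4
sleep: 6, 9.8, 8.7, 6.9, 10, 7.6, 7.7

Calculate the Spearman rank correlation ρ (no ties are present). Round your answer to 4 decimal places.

-0.9643

Rank screen: 7, 2, 3, 6, 1, 4, 5
Rank sleep: 1, 6, 5, 2, 7, 3, 4
d = rank(screen) − rank(sleep): 6, -4, -2, 4, -6, 1, 1; Σd² = 110
ρ = 1 − 6Σd² / [n(n²−1)] = 1 − 6×110 / (7×48) = 1 − 660/336 ≈ -0.9643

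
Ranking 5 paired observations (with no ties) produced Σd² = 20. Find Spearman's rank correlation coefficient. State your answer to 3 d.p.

0.000

ρ = 1 − 6Σd² / [n(n²−1)] = 1 − 6×20 / (5×24)
  = 1 − 120/120 = 1 − 1.0000 ≈ 0.000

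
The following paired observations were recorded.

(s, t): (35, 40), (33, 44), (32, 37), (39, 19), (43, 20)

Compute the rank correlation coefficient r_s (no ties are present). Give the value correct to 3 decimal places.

Rank s: 3, 2, 1, 4, 5
Rank t: 4, 5, 3, 1, 2
d = rank(s) − rank(t): -1, -3, -2, 3, 3; Σd² = 32
ρ = 1 − 6Σd² / [n(n²−1)] = 1 − 6×32 / (5×24) = 1 − 192/120 ≈ -0.600

-0.600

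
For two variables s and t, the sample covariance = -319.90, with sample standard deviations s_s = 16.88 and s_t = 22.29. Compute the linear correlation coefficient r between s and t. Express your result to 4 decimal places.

r = Cov(s,t) / (s_s · s_t) = -319.90 / (16.88 × 22.29)
  = -319.90 / 376.2552 ≈ -0.8502

-0.8502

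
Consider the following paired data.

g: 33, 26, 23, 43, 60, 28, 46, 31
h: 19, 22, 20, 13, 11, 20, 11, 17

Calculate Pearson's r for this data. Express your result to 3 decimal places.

n = 8, Σg = 290, Σh = 133, Σg² = 11604, Σh² = 2345, Σgh = 4471
nΣgh − ΣgΣh = 35768 − 38570 = -2802
nΣg² − (Σg)² = 92832 − 84100 = 8732; nΣh² − (Σh)² = 18760 − 17689 = 1071
r = -2802 / √(8732 × 1071) = -2802 / 3058.0994 ≈ -0.916

-0.916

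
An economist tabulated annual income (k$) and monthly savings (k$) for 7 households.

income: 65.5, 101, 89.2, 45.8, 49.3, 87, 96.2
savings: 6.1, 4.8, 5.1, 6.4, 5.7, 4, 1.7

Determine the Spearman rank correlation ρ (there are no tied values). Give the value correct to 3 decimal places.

-0.786

Rank income: 3, 7, 5, 1, 2, 4, 6
Rank savings: 6, 3, 4, 7, 5, 2, 1
d = rank(income) − rank(savings): -3, 4, 1, -6, -3, 2, 5; Σd² = 100
ρ = 1 − 6Σd² / [n(n²−1)] = 1 − 6×100 / (7×48) = 1 − 600/336 ≈ -0.786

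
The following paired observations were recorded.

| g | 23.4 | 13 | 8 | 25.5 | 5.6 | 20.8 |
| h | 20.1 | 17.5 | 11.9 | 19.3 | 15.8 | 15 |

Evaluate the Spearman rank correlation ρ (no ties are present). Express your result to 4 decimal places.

Rank g: 5, 3, 2, 6, 1, 4
Rank h: 6, 4, 1, 5, 3, 2
d = rank(g) − rank(h): -1, -1, 1, 1, -2, 2; Σd² = 12
ρ = 1 − 6Σd² / [n(n²−1)] = 1 − 6×12 / (6×35) = 1 − 72/210 ≈ 0.6571

0.6571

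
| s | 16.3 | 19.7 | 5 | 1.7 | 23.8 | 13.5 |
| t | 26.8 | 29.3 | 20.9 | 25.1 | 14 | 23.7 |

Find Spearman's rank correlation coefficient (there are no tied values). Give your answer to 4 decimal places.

Rank s: 4, 5, 2, 1, 6, 3
Rank t: 5, 6, 2, 4, 1, 3
d = rank(s) − rank(t): -1, -1, 0, -3, 5, 0; Σd² = 36
ρ = 1 − 6Σd² / [n(n²−1)] = 1 − 6×36 / (6×35) = 1 − 216/210 ≈ -0.0286

-0.0286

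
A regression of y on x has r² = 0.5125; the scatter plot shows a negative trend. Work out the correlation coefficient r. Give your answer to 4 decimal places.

-0.7159

|r| = √0.5125 = 0.7159
The association is negative, so r = −0.7159.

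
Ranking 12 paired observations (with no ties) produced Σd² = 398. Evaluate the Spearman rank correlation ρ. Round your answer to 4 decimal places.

ρ = 1 − 6Σd² / [n(n²−1)] = 1 − 6×398 / (12×143)
  = 1 − 2388/1716 = 1 − 1.39161 ≈ -0.3916

-0.3916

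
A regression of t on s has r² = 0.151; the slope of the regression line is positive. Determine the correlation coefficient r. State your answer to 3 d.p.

|r| = √0.151 = 0.389
The association is positive, so r = 0.389.

0.389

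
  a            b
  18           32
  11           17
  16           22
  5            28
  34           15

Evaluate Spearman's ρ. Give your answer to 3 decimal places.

-0.300

Rank a: 4, 2, 3, 1, 5
Rank b: 5, 2, 3, 4, 1
d = rank(a) − rank(b): -1, 0, 0, -3, 4; Σd² = 26
ρ = 1 − 6Σd² / [n(n²−1)] = 1 − 6×26 / (5×24) = 1 − 156/120 ≈ -0.300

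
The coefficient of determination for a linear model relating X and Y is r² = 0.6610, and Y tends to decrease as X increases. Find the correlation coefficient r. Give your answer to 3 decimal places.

-0.813

|r| = √0.6610 = 0.813
The association is negative, so r = −0.813.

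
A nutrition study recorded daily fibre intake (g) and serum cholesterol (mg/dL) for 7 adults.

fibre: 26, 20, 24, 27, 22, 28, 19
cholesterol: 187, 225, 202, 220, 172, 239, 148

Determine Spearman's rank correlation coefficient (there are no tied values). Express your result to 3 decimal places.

Rank fibre: 5, 2, 4, 6, 3, 7, 1
Rank cholesterol: 3, 6, 4, 5, 2, 7, 1
d = rank(fibre) − rank(cholesterol): 2, -4, 0, 1, 1, 0, 0; Σd² = 22
ρ = 1 − 6Σd² / [n(n²−1)] = 1 − 6×22 / (7×48) = 1 − 132/336 ≈ 0.607

0.607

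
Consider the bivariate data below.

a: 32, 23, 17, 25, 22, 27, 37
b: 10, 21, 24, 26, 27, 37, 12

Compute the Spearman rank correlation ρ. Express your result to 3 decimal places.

-0.429

Rank a: 6, 3, 1, 4, 2, 5, 7
Rank b: 1, 3, 4, 5, 6, 7, 2
d = rank(a) − rank(b): 5, 0, -3, -1, -4, -2, 5; Σd² = 80
ρ = 1 − 6Σd² / [n(n²−1)] = 1 − 6×80 / (7×48) = 1 − 480/336 ≈ -0.429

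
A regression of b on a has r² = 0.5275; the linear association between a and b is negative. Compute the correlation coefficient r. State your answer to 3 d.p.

-0.726

|r| = √0.5275 = 0.726
The association is negative, so r = −0.726.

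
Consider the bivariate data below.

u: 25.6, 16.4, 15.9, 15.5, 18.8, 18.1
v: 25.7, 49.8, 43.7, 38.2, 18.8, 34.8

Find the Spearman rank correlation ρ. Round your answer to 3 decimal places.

-0.714

Rank u: 6, 3, 2, 1, 5, 4
Rank v: 2, 6, 5, 4, 1, 3
d = rank(u) − rank(v): 4, -3, -3, -3, 4, 1; Σd² = 60
ρ = 1 − 6Σd² / [n(n²−1)] = 1 − 6×60 / (6×35) = 1 − 360/210 ≈ -0.714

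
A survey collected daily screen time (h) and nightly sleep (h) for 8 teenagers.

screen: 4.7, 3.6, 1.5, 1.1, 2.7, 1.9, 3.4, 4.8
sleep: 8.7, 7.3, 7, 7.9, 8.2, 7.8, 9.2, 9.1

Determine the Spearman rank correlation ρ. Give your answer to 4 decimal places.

0.5476

Rank screen: 7, 6, 2, 1, 4, 3, 5, 8
Rank sleep: 6, 2, 1, 4, 5, 3, 8, 7
d = rank(screen) − rank(sleep): 1, 4, 1, -3, -1, 0, -3, 1; Σd² = 38
ρ = 1 − 6Σd² / [n(n²−1)] = 1 − 6×38 / (8×63) = 1 − 228/504 ≈ 0.5476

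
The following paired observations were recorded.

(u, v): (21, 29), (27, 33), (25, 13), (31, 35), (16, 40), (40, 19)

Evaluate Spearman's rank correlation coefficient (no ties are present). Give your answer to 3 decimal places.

Rank u: 2, 4, 3, 5, 1, 6
Rank v: 3, 4, 1, 5, 6, 2
d = rank(u) − rank(v): -1, 0, 2, 0, -5, 4; Σd² = 46
ρ = 1 − 6Σd² / [n(n²−1)] = 1 − 6×46 / (6×35) = 1 − 276/210 ≈ -0.314

-0.314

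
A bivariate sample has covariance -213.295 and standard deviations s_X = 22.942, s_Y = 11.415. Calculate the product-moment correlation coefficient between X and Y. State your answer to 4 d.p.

r = Cov(X,Y) / (s_X · s_Y) = -213.295 / (22.942 × 11.415)
  = -213.295 / 261.8829 ≈ -0.8145

-0.8145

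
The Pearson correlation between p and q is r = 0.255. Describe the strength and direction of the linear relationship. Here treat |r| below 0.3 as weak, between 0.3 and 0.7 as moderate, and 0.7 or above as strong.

r = 0.255 > 0 so the relationship is positive.
|r| = 0.255, which falls in the weak range.

weak positive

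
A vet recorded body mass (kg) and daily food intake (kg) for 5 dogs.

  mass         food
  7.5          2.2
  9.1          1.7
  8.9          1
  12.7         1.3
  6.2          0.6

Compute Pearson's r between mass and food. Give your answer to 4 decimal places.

n = 5, Σx = 44.4, Σy = 6.8, Σx² = 418, Σy² = 10.78, Σxy = 61.1
nΣxy − ΣxΣy = 305.5 − 301.92 = 3.58
nΣx² − (Σx)² = 2090 − 1971.36 = 118.64; nΣy² − (Σy)² = 53.9 − 46.24 = 7.66
r = 3.58 / √(118.64 × 7.66) = 3.58 / 30.1460 ≈ 0.1188

0.1188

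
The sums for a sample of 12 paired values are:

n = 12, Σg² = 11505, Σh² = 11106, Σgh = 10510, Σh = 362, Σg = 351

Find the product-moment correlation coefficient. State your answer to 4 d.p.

r = (nΣgh − ΣgΣh) / √[(nΣg² − (Σg)²)(nΣh² − (Σh)²)]
Numerator: 12×10510 − 351×362 = -942
Denominator: √[(138060 − 123201)(133272 − 131044)] = √[14859 × 2228] = 5753.7685
r = -942 / 5753.7685 ≈ -0.1637

-0.1637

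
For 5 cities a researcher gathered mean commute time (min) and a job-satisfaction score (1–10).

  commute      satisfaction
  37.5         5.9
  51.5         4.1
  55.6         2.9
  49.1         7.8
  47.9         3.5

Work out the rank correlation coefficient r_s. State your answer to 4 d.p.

Rank commute: 1, 4, 5, 3, 2
Rank satisfaction: 4, 3, 1, 5, 2
d = rank(commute) − rank(satisfaction): -3, 1, 4, -2, 0; Σd² = 30
ρ = 1 − 6Σd² / [n(n²−1)] = 1 − 6×30 / (5×24) = 1 − 180/120 ≈ -0.5000

-0.5000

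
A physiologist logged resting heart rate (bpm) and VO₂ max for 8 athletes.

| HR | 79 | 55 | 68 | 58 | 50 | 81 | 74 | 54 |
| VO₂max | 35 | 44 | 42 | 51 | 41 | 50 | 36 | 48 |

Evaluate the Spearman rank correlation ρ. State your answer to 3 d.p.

-0.119

Rank HR: 7, 3, 5, 4, 1, 8, 6, 2
Rank VO₂max: 1, 5, 4, 8, 3, 7, 2, 6
d = rank(HR) − rank(VO₂max): 6, -2, 1, -4, -2, 1, 4, -4; Σd² = 94
ρ = 1 − 6Σd² / [n(n²−1)] = 1 − 6×94 / (8×63) = 1 − 564/504 ≈ -0.119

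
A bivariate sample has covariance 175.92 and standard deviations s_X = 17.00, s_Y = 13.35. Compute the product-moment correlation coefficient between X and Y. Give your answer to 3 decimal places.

r = Cov(X,Y) / (s_X · s_Y) = 175.92 / (17.00 × 13.35)
  = 175.92 / 226.9500 ≈ 0.775

0.775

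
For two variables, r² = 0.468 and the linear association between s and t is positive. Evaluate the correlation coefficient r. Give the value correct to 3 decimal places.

0.684

|r| = √0.468 = 0.684
The association is positive, so r = 0.684.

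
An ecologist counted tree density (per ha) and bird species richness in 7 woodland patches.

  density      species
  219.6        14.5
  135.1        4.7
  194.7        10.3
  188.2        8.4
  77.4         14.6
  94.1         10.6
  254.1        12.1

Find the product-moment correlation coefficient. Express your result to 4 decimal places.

n = 7, Σx = 1163.2, Σy = 75.2, Σx² = 219215.88, Σy² = 880.92, Σxy = 12607.57
nΣxy − ΣxΣy = 88252.99 − 87472.64 = 780.35
nΣx² − (Σx)² = 1534511.16 − 1353034.24 = 181476.92; nΣy² − (Σy)² = 6166.44 − 5655.04 = 511.4
r = 780.35 / √(181476.92 × 511.4) = 780.35 / 9633.6544 ≈ 0.0810

0.0810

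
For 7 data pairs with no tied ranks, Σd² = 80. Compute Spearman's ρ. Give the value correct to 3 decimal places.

ρ = 1 − 6Σd² / [n(n²−1)] = 1 − 6×80 / (7×48)
  = 1 − 480/336 = 1 − 1.4286 ≈ -0.429

-0.429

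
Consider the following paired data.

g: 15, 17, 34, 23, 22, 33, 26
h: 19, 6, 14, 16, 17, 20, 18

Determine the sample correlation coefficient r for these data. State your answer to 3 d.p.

0.298

n = 7, Σg = 170, Σh = 110, Σg² = 4448, Σh² = 1862, Σgh = 2733
nΣgh − ΣgΣh = 19131 − 18700 = 431
nΣg² − (Σg)² = 31136 − 28900 = 2236; nΣh² − (Σh)² = 13034 − 12100 = 934
r = 431 / √(2236 × 934) = 431 / 1445.1381 ≈ 0.298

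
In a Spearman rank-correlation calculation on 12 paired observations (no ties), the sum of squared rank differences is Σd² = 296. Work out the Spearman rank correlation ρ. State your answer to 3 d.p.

-0.035

ρ = 1 − 6Σd² / [n(n²−1)] = 1 − 6×296 / (12×143)
  = 1 − 1776/1716 = 1 − 1.0350 ≈ -0.035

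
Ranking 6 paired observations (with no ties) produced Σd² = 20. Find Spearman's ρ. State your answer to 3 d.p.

0.429

ρ = 1 − 6Σd² / [n(n²−1)] = 1 − 6×20 / (6×35)
  = 1 − 120/210 = 1 − 0.5714 ≈ 0.429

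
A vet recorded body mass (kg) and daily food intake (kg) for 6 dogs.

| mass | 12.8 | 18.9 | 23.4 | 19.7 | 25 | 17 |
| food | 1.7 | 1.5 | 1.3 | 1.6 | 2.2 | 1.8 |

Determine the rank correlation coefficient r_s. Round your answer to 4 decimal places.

-0.0286

Rank mass: 1, 3, 5, 4, 6, 2
Rank food: 4, 2, 1, 3, 6, 5
d = rank(mass) − rank(food): -3, 1, 4, 1, 0, -3; Σd² = 36
ρ = 1 − 6Σd² / [n(n²−1)] = 1 − 6×36 / (6×35) = 1 − 216/210 ≈ -0.0286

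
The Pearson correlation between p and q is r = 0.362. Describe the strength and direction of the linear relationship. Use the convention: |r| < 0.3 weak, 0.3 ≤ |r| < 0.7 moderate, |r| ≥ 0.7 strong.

r = 0.362 > 0 so the relationship is positive.
|r| = 0.362, which falls in the moderate range.

moderate positive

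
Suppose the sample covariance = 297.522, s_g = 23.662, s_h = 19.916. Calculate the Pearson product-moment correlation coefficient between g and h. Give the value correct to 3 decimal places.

0.631

r = Cov(g,h) / (s_g · s_h) = 297.522 / (23.662 × 19.916)
  = 297.522 / 471.2524 ≈ 0.631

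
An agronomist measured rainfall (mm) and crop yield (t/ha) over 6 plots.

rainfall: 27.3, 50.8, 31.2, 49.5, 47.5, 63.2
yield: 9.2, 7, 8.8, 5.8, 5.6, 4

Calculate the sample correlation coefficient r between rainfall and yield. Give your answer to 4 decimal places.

n = 6, Σx = 269.5, Σy = 40.4, Σx² = 13000.11, Σy² = 292.08, Σxy = 1687.22
nΣxy − ΣxΣy = 10123.32 − 10887.8 = -764.48
nΣx² − (Σx)² = 78000.66 − 72630.25 = 5370.41; nΣy² − (Σy)² = 1752.48 − 1632.16 = 120.32
r = -764.48 / √(5370.41 × 120.32) = -764.48 / 803.8456 ≈ -0.9510

-0.9510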